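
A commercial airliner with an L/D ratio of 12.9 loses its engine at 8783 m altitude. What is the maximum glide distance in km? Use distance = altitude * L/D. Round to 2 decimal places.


Step 1: Glide distance = altitude * L/D = 8783 * 12.9 = 113300.7 m
Step 2: Convert to km: 113300.7 / 1000 = 113.30 km

113.30


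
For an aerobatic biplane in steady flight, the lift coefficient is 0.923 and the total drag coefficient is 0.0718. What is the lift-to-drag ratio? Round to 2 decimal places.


Step 1: L/D = CL / CD = 0.923 / 0.0718
Step 2: L/D = 12.86

12.86


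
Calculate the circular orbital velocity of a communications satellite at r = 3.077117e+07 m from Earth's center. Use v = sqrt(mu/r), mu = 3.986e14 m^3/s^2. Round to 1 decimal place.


Step 1: mu / r = 3.986e14 / 3.077117e+07 = 12953683.5941
Step 2: v = sqrt(12953683.5941) = 3599.1 m/s

3599.1


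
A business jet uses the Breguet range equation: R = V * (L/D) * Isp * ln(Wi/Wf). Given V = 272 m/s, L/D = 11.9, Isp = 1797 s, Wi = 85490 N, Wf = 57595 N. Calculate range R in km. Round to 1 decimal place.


Step 1: Coefficient = V * (L/D) * Isp = 272 * 11.9 * 1797 = 5816529.6 m
Step 2: Wi/Wf = 85490 / 57595 = 1.48433
Step 3: ln(1.48433) = 0.394964
Step 4: R = 5816529.6 * 0.394964 = 2297317.8 m = 2297.3 km

2297.3


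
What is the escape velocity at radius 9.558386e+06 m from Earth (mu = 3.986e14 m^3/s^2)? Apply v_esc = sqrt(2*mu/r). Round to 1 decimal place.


Step 1: 2*mu/r = 2 * 3.986e14 / 9.558386e+06 = 83403202.1724
Step 2: v_esc = sqrt(83403202.1724) = 9132.5 m/s

9132.5


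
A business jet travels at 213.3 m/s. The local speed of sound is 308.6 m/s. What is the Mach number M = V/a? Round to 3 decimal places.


Step 1: M = V / a = 213.3 / 308.6
Step 2: M = 0.691

0.691


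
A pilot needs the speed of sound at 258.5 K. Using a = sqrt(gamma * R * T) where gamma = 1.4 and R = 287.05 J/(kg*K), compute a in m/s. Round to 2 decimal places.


Step 1: gamma * R * T = 1.4 * 287.05 * 258.5 = 103883.395
Step 2: a = sqrt(103883.395) = 322.31 m/s

322.31


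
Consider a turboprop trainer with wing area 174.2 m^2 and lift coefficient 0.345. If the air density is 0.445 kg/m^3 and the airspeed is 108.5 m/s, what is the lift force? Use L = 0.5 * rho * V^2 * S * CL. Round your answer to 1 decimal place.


Step 1: Calculate dynamic pressure q = 0.5 * 0.445 * 108.5^2 = 0.5 * 0.445 * 11772.25 = 2619.3256 Pa
Step 2: Multiply by wing area and lift coefficient: L = 2619.3256 * 174.2 * 0.345
Step 3: L = 456286.5239 * 0.345 = 157418.9 N

157418.9


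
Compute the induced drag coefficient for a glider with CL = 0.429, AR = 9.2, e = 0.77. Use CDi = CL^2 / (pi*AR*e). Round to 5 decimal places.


Step 1: CL^2 = 0.429^2 = 0.184041
Step 2: pi * AR * e = 3.14159 * 9.2 * 0.77 = 22.255042
Step 3: CDi = 0.184041 / 22.255042 = 0.00827

0.00827


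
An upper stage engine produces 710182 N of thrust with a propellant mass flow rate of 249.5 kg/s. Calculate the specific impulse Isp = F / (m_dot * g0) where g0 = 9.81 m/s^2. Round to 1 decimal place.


Step 1: m_dot * g0 = 249.5 * 9.81 = 2447.6
Step 2: Isp = 710182 / 2447.6 = 290.2 s

290.2


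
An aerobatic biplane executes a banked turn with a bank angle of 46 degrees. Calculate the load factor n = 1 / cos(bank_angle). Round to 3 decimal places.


Step 1: Convert 46 degrees to radians = 0.802851
Step 2: cos(46 deg) = 0.694658
Step 3: n = 1 / 0.694658 = 1.440

1.440


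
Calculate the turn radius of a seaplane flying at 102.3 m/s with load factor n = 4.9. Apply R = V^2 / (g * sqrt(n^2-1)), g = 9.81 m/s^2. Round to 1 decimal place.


Step 1: V^2 = 102.3^2 = 10465.29
Step 2: n^2 - 1 = 4.9^2 - 1 = 23.01
Step 3: sqrt(23.01) = 4.796874
Step 4: R = 10465.29 / (9.81 * 4.796874) = 222.4 m

222.4


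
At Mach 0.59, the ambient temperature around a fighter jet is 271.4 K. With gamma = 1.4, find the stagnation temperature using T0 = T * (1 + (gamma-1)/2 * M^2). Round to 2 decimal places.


Step 1: (gamma-1)/2 = 0.2
Step 2: M^2 = 0.3481
Step 3: 1 + 0.2 * 0.3481 = 1.06962
Step 4: T0 = 271.4 * 1.06962 = 290.29 K

290.29


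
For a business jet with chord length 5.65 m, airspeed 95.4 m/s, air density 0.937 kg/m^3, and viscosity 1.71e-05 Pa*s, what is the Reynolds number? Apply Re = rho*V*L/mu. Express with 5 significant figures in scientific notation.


Step 1: Numerator = rho * V * L = 0.937 * 95.4 * 5.65 = 505.05237
Step 2: Re = 505.05237 / 1.71e-05
Step 3: Re = 2.9535e+07

2.9535e+07


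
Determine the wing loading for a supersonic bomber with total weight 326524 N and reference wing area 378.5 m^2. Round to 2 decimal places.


Step 1: Wing loading = W / S = 326524 / 378.5
Step 2: Wing loading = 862.68 N/m^2

862.68


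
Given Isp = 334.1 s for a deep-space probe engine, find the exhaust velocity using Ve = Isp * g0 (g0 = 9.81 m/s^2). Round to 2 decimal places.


Step 1: Ve = Isp * g0 = 334.1 * 9.81
Step 2: Ve = 3277.52 m/s

3277.52


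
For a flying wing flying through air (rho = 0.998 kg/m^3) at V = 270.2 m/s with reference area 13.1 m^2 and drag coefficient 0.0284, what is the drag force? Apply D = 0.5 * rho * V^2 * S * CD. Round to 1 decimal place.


Step 1: Dynamic pressure q = 0.5 * 0.998 * 270.2^2 = 36431.012 Pa
Step 2: Drag D = q * S * CD = 36431.012 * 13.1 * 0.0284
Step 3: D = 13553.8 N

13553.8


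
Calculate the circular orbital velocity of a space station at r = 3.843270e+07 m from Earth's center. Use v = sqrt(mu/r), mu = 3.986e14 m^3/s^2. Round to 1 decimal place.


Step 1: mu / r = 3.986e14 / 3.843270e+07 = 10371376.4581
Step 2: v = sqrt(10371376.4581) = 3220.5 m/s

3220.5


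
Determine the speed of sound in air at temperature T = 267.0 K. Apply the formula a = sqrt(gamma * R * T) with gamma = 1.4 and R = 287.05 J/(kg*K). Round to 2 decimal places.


Step 1: gamma * R * T = 1.4 * 287.05 * 267.0 = 107299.29
Step 2: a = sqrt(107299.29) = 327.57 m/s

327.57


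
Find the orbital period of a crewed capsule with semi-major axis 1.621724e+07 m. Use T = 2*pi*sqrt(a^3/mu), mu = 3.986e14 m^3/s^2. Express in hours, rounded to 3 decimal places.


Step 1: a^3 / mu = 4.265116e+21 / 3.986e14 = 1.070024e+07
Step 2: sqrt(1.070024e+07) = 3271.1222 s
Step 3: T = 2*pi * 3271.1222 = 20553.07 s
Step 4: T in hours = 20553.07 / 3600 = 5.709 hours

5.709


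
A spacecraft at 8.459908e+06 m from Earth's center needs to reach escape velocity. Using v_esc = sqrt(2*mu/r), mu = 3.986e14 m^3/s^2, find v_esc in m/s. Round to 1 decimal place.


Step 1: 2*mu/r = 2 * 3.986e14 / 8.459908e+06 = 94232703.2398
Step 2: v_esc = sqrt(94232703.2398) = 9707.4 m/s

9707.4


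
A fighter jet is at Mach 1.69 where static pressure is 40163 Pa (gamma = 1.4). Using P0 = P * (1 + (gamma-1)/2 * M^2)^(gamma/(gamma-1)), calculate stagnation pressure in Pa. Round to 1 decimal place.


Step 1: (gamma-1)/2 * M^2 = 0.2 * 2.8561 = 0.57122
Step 2: 1 + 0.57122 = 1.57122
Step 3: Exponent gamma/(gamma-1) = 3.5
Step 4: P0 = 40163 * 1.57122^3.5 = 195279.0 Pa

195279.0


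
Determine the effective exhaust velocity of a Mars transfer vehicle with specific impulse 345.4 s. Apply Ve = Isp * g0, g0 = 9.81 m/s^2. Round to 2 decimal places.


Step 1: Ve = Isp * g0 = 345.4 * 9.81
Step 2: Ve = 3388.37 m/s

3388.37


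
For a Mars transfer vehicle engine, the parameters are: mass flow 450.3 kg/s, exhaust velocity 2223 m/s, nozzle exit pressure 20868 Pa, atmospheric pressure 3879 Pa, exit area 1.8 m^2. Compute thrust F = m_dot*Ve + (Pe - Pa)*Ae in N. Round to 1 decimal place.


Step 1: Momentum thrust = m_dot * Ve = 450.3 * 2223 = 1001016.9 N
Step 2: Pressure thrust = (Pe - Pa) * Ae = (20868 - 3879) * 1.8 = 30580.2 N
Step 3: Total thrust F = 1001016.9 + 30580.2 = 1031597.1 N

1031597.1


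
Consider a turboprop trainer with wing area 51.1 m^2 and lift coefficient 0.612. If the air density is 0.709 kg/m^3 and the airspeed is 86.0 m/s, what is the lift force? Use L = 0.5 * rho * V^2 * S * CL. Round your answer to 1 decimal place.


Step 1: Calculate dynamic pressure q = 0.5 * 0.709 * 86.0^2 = 0.5 * 0.709 * 7396.0 = 2621.882 Pa
Step 2: Multiply by wing area and lift coefficient: L = 2621.882 * 51.1 * 0.612
Step 3: L = 133978.1702 * 0.612 = 81994.6 N

81994.6


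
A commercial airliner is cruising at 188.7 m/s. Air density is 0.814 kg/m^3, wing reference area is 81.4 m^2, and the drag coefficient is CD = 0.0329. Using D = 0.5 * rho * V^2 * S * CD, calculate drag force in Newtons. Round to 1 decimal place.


Step 1: Dynamic pressure q = 0.5 * 0.814 * 188.7^2 = 14492.3298 Pa
Step 2: Drag D = q * S * CD = 14492.3298 * 81.4 * 0.0329
Step 3: D = 38811.3 N

38811.3


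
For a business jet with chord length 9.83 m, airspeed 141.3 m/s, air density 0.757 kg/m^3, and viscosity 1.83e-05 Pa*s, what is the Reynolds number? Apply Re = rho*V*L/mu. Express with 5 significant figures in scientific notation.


Step 1: Numerator = rho * V * L = 0.757 * 141.3 * 9.83 = 1051.457103
Step 2: Re = 1051.457103 / 1.83e-05
Step 3: Re = 5.7457e+07

5.7457e+07


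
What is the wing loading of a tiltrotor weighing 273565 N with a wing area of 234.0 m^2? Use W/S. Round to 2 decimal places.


Step 1: Wing loading = W / S = 273565 / 234.0
Step 2: Wing loading = 1169.08 N/m^2

1169.08


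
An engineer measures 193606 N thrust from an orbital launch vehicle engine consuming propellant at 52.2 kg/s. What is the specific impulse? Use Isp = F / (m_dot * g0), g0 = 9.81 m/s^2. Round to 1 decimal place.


Step 1: m_dot * g0 = 52.2 * 9.81 = 512.08
Step 2: Isp = 193606 / 512.08 = 378.1 s

378.1


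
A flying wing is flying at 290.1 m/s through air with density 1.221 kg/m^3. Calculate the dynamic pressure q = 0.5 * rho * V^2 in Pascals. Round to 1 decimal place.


Step 1: V^2 = 290.1^2 = 84158.01
Step 2: q = 0.5 * 1.221 * 84158.01
Step 3: q = 51378.5 Pa

51378.5


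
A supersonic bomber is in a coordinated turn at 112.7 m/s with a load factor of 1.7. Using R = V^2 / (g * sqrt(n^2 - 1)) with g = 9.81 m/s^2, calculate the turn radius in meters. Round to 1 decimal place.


Step 1: V^2 = 112.7^2 = 12701.29
Step 2: n^2 - 1 = 1.7^2 - 1 = 1.89
Step 3: sqrt(1.89) = 1.374773
Step 4: R = 12701.29 / (9.81 * 1.374773) = 941.8 m

941.8


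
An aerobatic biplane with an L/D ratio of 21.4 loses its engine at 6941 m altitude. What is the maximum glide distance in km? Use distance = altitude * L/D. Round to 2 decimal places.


Step 1: Glide distance = altitude * L/D = 6941 * 21.4 = 148537.4 m
Step 2: Convert to km: 148537.4 / 1000 = 148.54 km

148.54


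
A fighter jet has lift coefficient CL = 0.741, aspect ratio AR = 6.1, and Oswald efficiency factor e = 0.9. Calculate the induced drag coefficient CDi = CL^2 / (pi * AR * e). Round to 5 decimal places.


Step 1: CL^2 = 0.741^2 = 0.549081
Step 2: pi * AR * e = 3.14159 * 6.1 * 0.9 = 17.247344
Step 3: CDi = 0.549081 / 17.247344 = 0.03184

0.03184


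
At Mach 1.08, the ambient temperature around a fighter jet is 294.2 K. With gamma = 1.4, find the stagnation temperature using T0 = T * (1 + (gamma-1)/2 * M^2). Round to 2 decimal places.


Step 1: (gamma-1)/2 = 0.2
Step 2: M^2 = 1.1664
Step 3: 1 + 0.2 * 1.1664 = 1.23328
Step 4: T0 = 294.2 * 1.23328 = 362.83 K

362.83


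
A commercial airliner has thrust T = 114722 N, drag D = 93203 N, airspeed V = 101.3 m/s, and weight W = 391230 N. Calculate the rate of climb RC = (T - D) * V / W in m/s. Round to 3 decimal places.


Step 1: Excess thrust = T - D = 114722 - 93203 = 21519 N
Step 2: Excess power = 21519 * 101.3 = 2179874.7 W
Step 3: RC = 2179874.7 / 391230 = 5.572 m/s

5.572


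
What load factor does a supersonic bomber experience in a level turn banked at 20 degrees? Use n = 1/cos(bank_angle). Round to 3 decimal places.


Step 1: Convert 20 degrees to radians = 0.349066
Step 2: cos(20 deg) = 0.939693
Step 3: n = 1 / 0.939693 = 1.064

1.064


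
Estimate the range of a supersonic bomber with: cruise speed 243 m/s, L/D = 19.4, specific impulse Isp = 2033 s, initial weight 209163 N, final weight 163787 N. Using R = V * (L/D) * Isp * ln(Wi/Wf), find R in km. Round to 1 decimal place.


Step 1: Coefficient = V * (L/D) * Isp = 243 * 19.4 * 2033 = 9583968.6 m
Step 2: Wi/Wf = 209163 / 163787 = 1.277043
Step 3: ln(1.277043) = 0.244547
Step 4: R = 9583968.6 * 0.244547 = 2343731.2 m = 2343.7 km

2343.7


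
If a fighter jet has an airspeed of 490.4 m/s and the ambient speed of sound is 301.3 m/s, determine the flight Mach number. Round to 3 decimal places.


Step 1: M = V / a = 490.4 / 301.3
Step 2: M = 1.628

1.628


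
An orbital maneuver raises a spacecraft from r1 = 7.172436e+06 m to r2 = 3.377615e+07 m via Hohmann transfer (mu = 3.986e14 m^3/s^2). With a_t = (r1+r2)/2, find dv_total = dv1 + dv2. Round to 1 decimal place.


Step 1: Transfer semi-major axis a_t = (7.172436e+06 + 3.377615e+07) / 2 = 2.047429e+07 m
Step 2: v1 (circular at r1) = sqrt(mu/r1) = 7454.79 m/s
Step 3: v_t1 = sqrt(mu*(2/r1 - 1/a_t)) = 9574.94 m/s
Step 4: dv1 = |9574.94 - 7454.79| = 2120.15 m/s
Step 5: v2 (circular at r2) = 3435.29 m/s, v_t2 = 2033.26 m/s
Step 6: dv2 = |3435.29 - 2033.26| = 1402.03 m/s
Step 7: Total delta-v = 2120.15 + 1402.03 = 3522.2 m/s

3522.2


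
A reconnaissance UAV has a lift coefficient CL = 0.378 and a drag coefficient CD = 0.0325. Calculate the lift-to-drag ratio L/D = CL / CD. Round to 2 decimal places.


Step 1: L/D = CL / CD = 0.378 / 0.0325
Step 2: L/D = 11.63

11.63


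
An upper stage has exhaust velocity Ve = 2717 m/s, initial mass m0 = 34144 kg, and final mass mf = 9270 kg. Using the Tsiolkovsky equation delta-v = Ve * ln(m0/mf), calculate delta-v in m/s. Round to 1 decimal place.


Step 1: Mass ratio m0/mf = 34144 / 9270 = 3.683279
Step 2: ln(3.683279) = 1.303803
Step 3: delta-v = 2717 * 1.303803 = 3542.4 m/s

3542.4


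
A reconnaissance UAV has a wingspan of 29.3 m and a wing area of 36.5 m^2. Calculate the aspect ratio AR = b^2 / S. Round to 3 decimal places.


Step 1: b^2 = 29.3^2 = 858.49
Step 2: AR = 858.49 / 36.5 = 23.520

23.520


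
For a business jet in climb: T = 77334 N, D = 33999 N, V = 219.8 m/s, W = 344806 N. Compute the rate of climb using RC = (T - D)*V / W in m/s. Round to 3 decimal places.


Step 1: Excess thrust = T - D = 77334 - 33999 = 43335 N
Step 2: Excess power = 43335 * 219.8 = 9525033.0 W
Step 3: RC = 9525033.0 / 344806 = 27.624 m/s

27.624


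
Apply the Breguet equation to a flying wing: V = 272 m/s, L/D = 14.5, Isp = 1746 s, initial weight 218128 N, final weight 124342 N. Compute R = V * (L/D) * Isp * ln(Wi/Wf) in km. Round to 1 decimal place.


Step 1: Coefficient = V * (L/D) * Isp = 272 * 14.5 * 1746 = 6886224.0 m
Step 2: Wi/Wf = 218128 / 124342 = 1.754258
Step 3: ln(1.754258) = 0.562046
Step 4: R = 6886224.0 * 0.562046 = 3870376.1 m = 3870.4 km

3870.4


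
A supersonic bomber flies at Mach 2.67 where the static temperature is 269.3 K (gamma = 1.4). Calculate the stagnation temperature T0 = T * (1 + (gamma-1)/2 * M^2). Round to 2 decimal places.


Step 1: (gamma-1)/2 = 0.2
Step 2: M^2 = 7.1289
Step 3: 1 + 0.2 * 7.1289 = 2.42578
Step 4: T0 = 269.3 * 2.42578 = 653.26 K

653.26


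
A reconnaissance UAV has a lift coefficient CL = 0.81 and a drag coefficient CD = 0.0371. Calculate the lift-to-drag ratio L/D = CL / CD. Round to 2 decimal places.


Step 1: L/D = CL / CD = 0.81 / 0.0371
Step 2: L/D = 21.83

21.83


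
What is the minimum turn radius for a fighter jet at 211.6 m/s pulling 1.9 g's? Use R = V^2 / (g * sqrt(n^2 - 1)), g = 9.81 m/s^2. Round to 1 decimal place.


Step 1: V^2 = 211.6^2 = 44774.56
Step 2: n^2 - 1 = 1.9^2 - 1 = 2.61
Step 3: sqrt(2.61) = 1.615549
Step 4: R = 44774.56 / (9.81 * 1.615549) = 2825.2 m

2825.2


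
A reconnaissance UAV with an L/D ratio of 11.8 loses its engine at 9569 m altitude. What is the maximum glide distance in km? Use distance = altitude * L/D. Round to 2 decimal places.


Step 1: Glide distance = altitude * L/D = 9569 * 11.8 = 112914.2 m
Step 2: Convert to km: 112914.2 / 1000 = 112.91 km

112.91


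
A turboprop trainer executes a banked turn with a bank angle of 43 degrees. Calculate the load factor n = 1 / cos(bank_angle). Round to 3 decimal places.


Step 1: Convert 43 degrees to radians = 0.750492
Step 2: cos(43 deg) = 0.731354
Step 3: n = 1 / 0.731354 = 1.367

1.367


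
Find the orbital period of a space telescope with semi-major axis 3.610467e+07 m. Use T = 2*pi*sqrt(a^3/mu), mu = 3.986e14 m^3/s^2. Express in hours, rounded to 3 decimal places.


Step 1: a^3 / mu = 4.706414e+22 / 3.986e14 = 1.180736e+08
Step 2: sqrt(1.180736e+08) = 10866.1682 s
Step 3: T = 2*pi * 10866.1682 = 68274.15 s
Step 4: T in hours = 68274.15 / 3600 = 18.965 hours

18.965


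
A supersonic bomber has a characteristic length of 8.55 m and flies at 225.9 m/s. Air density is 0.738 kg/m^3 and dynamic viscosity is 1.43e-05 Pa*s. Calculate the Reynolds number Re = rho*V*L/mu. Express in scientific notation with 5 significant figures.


Step 1: Numerator = rho * V * L = 0.738 * 225.9 * 8.55 = 1425.40641
Step 2: Re = 1425.40641 / 1.43e-05
Step 3: Re = 9.9679e+07

9.9679e+07


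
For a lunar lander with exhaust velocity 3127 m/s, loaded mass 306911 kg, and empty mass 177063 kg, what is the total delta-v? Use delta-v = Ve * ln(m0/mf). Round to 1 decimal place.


Step 1: Mass ratio m0/mf = 306911 / 177063 = 1.733343
Step 2: ln(1.733343) = 0.550052
Step 3: delta-v = 3127 * 0.550052 = 1720.0 m/s

1720.0


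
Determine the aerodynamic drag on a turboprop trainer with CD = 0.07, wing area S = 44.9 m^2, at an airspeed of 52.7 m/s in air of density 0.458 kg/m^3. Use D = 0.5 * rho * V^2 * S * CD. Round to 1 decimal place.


Step 1: Dynamic pressure q = 0.5 * 0.458 * 52.7^2 = 635.9994 Pa
Step 2: Drag D = q * S * CD = 635.9994 * 44.9 * 0.07
Step 3: D = 1998.9 N

1998.9


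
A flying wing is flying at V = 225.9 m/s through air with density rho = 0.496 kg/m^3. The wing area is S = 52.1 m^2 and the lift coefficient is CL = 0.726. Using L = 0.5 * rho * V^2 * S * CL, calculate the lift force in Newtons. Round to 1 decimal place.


Step 1: Calculate dynamic pressure q = 0.5 * 0.496 * 225.9^2 = 0.5 * 0.496 * 51030.81 = 12655.6409 Pa
Step 2: Multiply by wing area and lift coefficient: L = 12655.6409 * 52.1 * 0.726
Step 3: L = 659358.8898 * 0.726 = 478694.6 N

478694.6


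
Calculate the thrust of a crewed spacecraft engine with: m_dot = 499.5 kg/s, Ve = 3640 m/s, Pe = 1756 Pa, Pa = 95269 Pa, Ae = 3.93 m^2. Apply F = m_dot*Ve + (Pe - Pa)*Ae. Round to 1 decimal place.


Step 1: Momentum thrust = m_dot * Ve = 499.5 * 3640 = 1818180.0 N
Step 2: Pressure thrust = (Pe - Pa) * Ae = (1756 - 95269) * 3.93 = -367506.09 N
Step 3: Total thrust F = 1818180.0 + -367506.09 = 1450673.9 N

1450673.9


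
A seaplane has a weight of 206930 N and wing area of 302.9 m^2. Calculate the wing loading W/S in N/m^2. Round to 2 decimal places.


Step 1: Wing loading = W / S = 206930 / 302.9
Step 2: Wing loading = 683.16 N/m^2

683.16


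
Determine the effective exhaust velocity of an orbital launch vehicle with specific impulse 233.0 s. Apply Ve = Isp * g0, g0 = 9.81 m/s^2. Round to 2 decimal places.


Step 1: Ve = Isp * g0 = 233.0 * 9.81
Step 2: Ve = 2285.73 m/s

2285.73


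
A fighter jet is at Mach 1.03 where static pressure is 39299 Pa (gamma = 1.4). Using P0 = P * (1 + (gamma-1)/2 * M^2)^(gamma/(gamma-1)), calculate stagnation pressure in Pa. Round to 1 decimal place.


Step 1: (gamma-1)/2 * M^2 = 0.2 * 1.0609 = 0.21218
Step 2: 1 + 0.21218 = 1.21218
Step 3: Exponent gamma/(gamma-1) = 3.5
Step 4: P0 = 39299 * 1.21218^3.5 = 77066.6 Pa

77066.6


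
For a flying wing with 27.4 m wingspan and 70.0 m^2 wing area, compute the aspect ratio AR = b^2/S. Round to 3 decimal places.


Step 1: b^2 = 27.4^2 = 750.76
Step 2: AR = 750.76 / 70.0 = 10.725

10.725


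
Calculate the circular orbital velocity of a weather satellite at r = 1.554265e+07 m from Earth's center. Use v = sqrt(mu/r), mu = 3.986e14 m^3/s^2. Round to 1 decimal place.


Step 1: mu / r = 3.986e14 / 1.554265e+07 = 25645562.3719
Step 2: v = sqrt(25645562.3719) = 5064.1 m/s

5064.1


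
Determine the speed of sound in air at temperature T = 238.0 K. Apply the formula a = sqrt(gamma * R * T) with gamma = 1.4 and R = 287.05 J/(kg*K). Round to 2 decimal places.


Step 1: gamma * R * T = 1.4 * 287.05 * 238.0 = 95645.06
Step 2: a = sqrt(95645.06) = 309.27 m/s

309.27


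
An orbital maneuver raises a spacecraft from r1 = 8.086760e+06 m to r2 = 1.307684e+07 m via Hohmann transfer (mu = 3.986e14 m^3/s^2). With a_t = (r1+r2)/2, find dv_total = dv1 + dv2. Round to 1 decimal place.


Step 1: Transfer semi-major axis a_t = (8.086760e+06 + 1.307684e+07) / 2 = 1.058180e+07 m
Step 2: v1 (circular at r1) = sqrt(mu/r1) = 7020.72 m/s
Step 3: v_t1 = sqrt(mu*(2/r1 - 1/a_t)) = 7804.64 m/s
Step 4: dv1 = |7804.64 - 7020.72| = 783.93 m/s
Step 5: v2 (circular at r2) = 5520.99 m/s, v_t2 = 4826.42 m/s
Step 6: dv2 = |5520.99 - 4826.42| = 694.58 m/s
Step 7: Total delta-v = 783.93 + 694.58 = 1478.5 m/s

1478.5


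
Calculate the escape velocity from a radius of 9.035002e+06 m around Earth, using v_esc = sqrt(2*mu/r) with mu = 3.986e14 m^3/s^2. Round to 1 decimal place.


Step 1: 2*mu/r = 2 * 3.986e14 / 9.035002e+06 = 88234623.523
Step 2: v_esc = sqrt(88234623.523) = 9393.3 m/s

9393.3


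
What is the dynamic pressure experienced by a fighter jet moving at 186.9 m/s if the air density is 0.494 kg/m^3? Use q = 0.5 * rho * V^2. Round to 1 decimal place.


Step 1: V^2 = 186.9^2 = 34931.61
Step 2: q = 0.5 * 0.494 * 34931.61
Step 3: q = 8628.1 Pa

8628.1


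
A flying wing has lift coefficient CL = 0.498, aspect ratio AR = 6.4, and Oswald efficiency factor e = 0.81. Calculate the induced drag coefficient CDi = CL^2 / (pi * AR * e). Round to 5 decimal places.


Step 1: CL^2 = 0.498^2 = 0.248004
Step 2: pi * AR * e = 3.14159 * 6.4 * 0.81 = 16.286016
Step 3: CDi = 0.248004 / 16.286016 = 0.01523

0.01523


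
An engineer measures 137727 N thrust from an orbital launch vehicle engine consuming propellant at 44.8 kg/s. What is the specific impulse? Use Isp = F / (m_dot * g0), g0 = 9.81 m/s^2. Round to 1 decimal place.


Step 1: m_dot * g0 = 44.8 * 9.81 = 439.49
Step 2: Isp = 137727 / 439.49 = 313.4 s

313.4


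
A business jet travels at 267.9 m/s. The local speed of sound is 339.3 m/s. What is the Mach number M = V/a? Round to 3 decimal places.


Step 1: M = V / a = 267.9 / 339.3
Step 2: M = 0.790

0.790


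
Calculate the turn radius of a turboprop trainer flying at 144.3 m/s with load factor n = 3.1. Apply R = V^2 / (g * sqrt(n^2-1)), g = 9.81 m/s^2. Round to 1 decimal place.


Step 1: V^2 = 144.3^2 = 20822.49
Step 2: n^2 - 1 = 3.1^2 - 1 = 8.61
Step 3: sqrt(8.61) = 2.93428
Step 4: R = 20822.49 / (9.81 * 2.93428) = 723.4 m

723.4


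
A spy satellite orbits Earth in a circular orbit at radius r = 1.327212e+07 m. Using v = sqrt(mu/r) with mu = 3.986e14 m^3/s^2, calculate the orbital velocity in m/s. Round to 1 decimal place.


Step 1: mu / r = 3.986e14 / 1.327212e+07 = 30032880.9565
Step 2: v = sqrt(30032880.9565) = 5480.2 m/s

5480.2


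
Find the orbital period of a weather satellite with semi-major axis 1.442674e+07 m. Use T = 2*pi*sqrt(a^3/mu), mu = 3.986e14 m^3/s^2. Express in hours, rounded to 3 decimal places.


Step 1: a^3 / mu = 3.002649e+21 / 3.986e14 = 7.532989e+06
Step 2: sqrt(7.532989e+06) = 2744.6291 s
Step 3: T = 2*pi * 2744.6291 = 17245.01 s
Step 4: T in hours = 17245.01 / 3600 = 4.790 hours

4.790


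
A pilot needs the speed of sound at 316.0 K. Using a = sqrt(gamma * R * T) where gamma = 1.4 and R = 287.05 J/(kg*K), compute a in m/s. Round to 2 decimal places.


Step 1: gamma * R * T = 1.4 * 287.05 * 316.0 = 126990.92
Step 2: a = sqrt(126990.92) = 356.36 m/s

356.36


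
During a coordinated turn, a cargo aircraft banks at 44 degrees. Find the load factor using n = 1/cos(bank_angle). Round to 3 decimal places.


Step 1: Convert 44 degrees to radians = 0.767945
Step 2: cos(44 deg) = 0.71934
Step 3: n = 1 / 0.71934 = 1.390

1.390


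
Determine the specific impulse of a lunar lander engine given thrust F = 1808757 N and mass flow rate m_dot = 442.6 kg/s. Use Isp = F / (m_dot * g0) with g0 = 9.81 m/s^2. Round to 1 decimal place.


Step 1: m_dot * g0 = 442.6 * 9.81 = 4341.91
Step 2: Isp = 1808757 / 4341.91 = 416.6 s

416.6


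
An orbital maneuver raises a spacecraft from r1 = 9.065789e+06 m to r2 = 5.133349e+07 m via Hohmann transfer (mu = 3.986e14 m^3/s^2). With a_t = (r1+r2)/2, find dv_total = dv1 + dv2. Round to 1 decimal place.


Step 1: Transfer semi-major axis a_t = (9.065789e+06 + 5.133349e+07) / 2 = 3.019964e+07 m
Step 2: v1 (circular at r1) = sqrt(mu/r1) = 6630.8 m/s
Step 3: v_t1 = sqrt(mu*(2/r1 - 1/a_t)) = 8645.01 m/s
Step 4: dv1 = |8645.01 - 6630.8| = 2014.21 m/s
Step 5: v2 (circular at r2) = 2786.56 m/s, v_t2 = 1526.76 m/s
Step 6: dv2 = |2786.56 - 1526.76| = 1259.8 m/s
Step 7: Total delta-v = 2014.21 + 1259.8 = 3274.0 m/s

3274.0


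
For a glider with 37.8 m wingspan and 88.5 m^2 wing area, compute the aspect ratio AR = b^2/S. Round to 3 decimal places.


Step 1: b^2 = 37.8^2 = 1428.84
Step 2: AR = 1428.84 / 88.5 = 16.145

16.145


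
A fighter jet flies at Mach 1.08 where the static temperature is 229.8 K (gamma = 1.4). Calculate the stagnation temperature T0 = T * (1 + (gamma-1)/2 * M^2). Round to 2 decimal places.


Step 1: (gamma-1)/2 = 0.2
Step 2: M^2 = 1.1664
Step 3: 1 + 0.2 * 1.1664 = 1.23328
Step 4: T0 = 229.8 * 1.23328 = 283.41 K

283.41


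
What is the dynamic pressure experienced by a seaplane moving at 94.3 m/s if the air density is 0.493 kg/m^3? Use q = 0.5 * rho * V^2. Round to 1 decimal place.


Step 1: V^2 = 94.3^2 = 8892.49
Step 2: q = 0.5 * 0.493 * 8892.49
Step 3: q = 2192.0 Pa

2192.0


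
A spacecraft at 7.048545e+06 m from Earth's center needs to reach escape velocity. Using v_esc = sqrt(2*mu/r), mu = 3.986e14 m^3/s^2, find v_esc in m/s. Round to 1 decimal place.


Step 1: 2*mu/r = 2 * 3.986e14 / 7.048545e+06 = 113101356.3792
Step 2: v_esc = sqrt(113101356.3792) = 10634.9 m/s

10634.9


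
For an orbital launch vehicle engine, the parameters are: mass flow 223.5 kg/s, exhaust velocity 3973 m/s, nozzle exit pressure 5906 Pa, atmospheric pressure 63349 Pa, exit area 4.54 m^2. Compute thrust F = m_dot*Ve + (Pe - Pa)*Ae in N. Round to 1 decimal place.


Step 1: Momentum thrust = m_dot * Ve = 223.5 * 3973 = 887965.5 N
Step 2: Pressure thrust = (Pe - Pa) * Ae = (5906 - 63349) * 4.54 = -260791.22 N
Step 3: Total thrust F = 887965.5 + -260791.22 = 627174.3 N

627174.3


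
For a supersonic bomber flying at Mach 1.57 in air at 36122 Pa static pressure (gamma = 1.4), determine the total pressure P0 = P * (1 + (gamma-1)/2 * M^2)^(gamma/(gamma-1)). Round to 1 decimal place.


Step 1: (gamma-1)/2 * M^2 = 0.2 * 2.4649 = 0.49298
Step 2: 1 + 0.49298 = 1.49298
Step 3: Exponent gamma/(gamma-1) = 3.5
Step 4: P0 = 36122 * 1.49298^3.5 = 146879.4 Pa

146879.4


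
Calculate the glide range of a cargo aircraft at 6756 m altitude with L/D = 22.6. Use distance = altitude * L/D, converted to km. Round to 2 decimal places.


Step 1: Glide distance = altitude * L/D = 6756 * 22.6 = 152685.6 m
Step 2: Convert to km: 152685.6 / 1000 = 152.69 km

152.69


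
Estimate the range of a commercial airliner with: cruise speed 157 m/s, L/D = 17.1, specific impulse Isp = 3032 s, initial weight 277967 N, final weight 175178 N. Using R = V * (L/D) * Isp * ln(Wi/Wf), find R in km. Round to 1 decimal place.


Step 1: Coefficient = V * (L/D) * Isp = 157 * 17.1 * 3032 = 8140010.4 m
Step 2: Wi/Wf = 277967 / 175178 = 1.586769
Step 3: ln(1.586769) = 0.4617
Step 4: R = 8140010.4 * 0.4617 = 3758241.2 m = 3758.2 km

3758.2


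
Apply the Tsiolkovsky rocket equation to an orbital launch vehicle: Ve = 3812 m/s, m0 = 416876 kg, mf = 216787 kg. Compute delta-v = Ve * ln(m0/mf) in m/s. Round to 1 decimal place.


Step 1: Mass ratio m0/mf = 416876 / 216787 = 1.922975
Step 2: ln(1.922975) = 0.653874
Step 3: delta-v = 3812 * 0.653874 = 2492.6 m/s

2492.6


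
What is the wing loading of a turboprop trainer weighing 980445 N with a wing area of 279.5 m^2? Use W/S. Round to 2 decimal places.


Step 1: Wing loading = W / S = 980445 / 279.5
Step 2: Wing loading = 3507.85 N/m^2

3507.85


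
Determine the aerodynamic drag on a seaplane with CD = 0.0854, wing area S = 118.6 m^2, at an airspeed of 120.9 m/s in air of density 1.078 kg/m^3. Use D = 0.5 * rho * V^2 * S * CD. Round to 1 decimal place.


Step 1: Dynamic pressure q = 0.5 * 1.078 * 120.9^2 = 7878.4606 Pa
Step 2: Drag D = q * S * CD = 7878.4606 * 118.6 * 0.0854
Step 3: D = 79796.5 N

79796.5


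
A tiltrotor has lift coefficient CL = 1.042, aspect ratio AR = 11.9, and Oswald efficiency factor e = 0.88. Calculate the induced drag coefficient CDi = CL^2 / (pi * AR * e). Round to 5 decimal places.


Step 1: CL^2 = 1.042^2 = 1.085764
Step 2: pi * AR * e = 3.14159 * 11.9 * 0.88 = 32.898758
Step 3: CDi = 1.085764 / 32.898758 = 0.03300

0.03300


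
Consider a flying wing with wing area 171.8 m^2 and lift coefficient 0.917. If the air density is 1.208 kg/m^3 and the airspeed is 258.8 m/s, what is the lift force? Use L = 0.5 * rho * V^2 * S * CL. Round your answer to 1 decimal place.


Step 1: Calculate dynamic pressure q = 0.5 * 1.208 * 258.8^2 = 0.5 * 1.208 * 66977.44 = 40454.3738 Pa
Step 2: Multiply by wing area and lift coefficient: L = 40454.3738 * 171.8 * 0.917
Step 3: L = 6950061.412 * 0.917 = 6373206.3 N

6373206.3


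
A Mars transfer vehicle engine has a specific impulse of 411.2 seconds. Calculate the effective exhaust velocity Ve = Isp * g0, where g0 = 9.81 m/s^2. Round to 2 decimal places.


Step 1: Ve = Isp * g0 = 411.2 * 9.81
Step 2: Ve = 4033.87 m/s

4033.87


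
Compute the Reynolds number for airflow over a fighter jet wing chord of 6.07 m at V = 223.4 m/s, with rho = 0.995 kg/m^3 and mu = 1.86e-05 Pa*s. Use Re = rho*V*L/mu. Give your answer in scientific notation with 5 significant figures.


Step 1: Numerator = rho * V * L = 0.995 * 223.4 * 6.07 = 1349.25781
Step 2: Re = 1349.25781 / 1.86e-05
Step 3: Re = 7.2541e+07

7.2541e+07


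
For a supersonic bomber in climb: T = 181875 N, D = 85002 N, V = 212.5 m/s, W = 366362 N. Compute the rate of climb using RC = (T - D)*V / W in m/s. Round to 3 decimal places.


Step 1: Excess thrust = T - D = 181875 - 85002 = 96873 N
Step 2: Excess power = 96873 * 212.5 = 20585512.5 W
Step 3: RC = 20585512.5 / 366362 = 56.189 m/s

56.189


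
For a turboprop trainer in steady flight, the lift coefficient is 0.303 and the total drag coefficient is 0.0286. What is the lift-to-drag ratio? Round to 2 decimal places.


Step 1: L/D = CL / CD = 0.303 / 0.0286
Step 2: L/D = 10.59

10.59


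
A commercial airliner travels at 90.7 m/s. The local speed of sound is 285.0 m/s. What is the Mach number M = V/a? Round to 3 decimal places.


Step 1: M = V / a = 90.7 / 285.0
Step 2: M = 0.318

0.318


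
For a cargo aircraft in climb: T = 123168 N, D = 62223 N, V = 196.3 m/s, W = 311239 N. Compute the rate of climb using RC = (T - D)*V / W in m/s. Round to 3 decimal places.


Step 1: Excess thrust = T - D = 123168 - 62223 = 60945 N
Step 2: Excess power = 60945 * 196.3 = 11963503.5 W
Step 3: RC = 11963503.5 / 311239 = 38.438 m/s

38.438


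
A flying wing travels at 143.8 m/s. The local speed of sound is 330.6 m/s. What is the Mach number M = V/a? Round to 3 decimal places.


Step 1: M = V / a = 143.8 / 330.6
Step 2: M = 0.435

0.435


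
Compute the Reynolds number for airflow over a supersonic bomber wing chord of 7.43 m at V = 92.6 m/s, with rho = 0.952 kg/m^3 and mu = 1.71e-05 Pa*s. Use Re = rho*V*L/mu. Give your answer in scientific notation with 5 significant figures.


Step 1: Numerator = rho * V * L = 0.952 * 92.6 * 7.43 = 654.993136
Step 2: Re = 654.993136 / 1.71e-05
Step 3: Re = 3.8304e+07

3.8304e+07


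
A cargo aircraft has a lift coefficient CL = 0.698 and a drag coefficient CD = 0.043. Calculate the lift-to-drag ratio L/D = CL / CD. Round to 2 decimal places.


Step 1: L/D = CL / CD = 0.698 / 0.043
Step 2: L/D = 16.23

16.23


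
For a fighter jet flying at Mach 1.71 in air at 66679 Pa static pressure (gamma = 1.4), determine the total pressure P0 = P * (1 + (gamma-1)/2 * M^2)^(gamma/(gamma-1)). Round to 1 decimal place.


Step 1: (gamma-1)/2 * M^2 = 0.2 * 2.9241 = 0.58482
Step 2: 1 + 0.58482 = 1.58482
Step 3: Exponent gamma/(gamma-1) = 3.5
Step 4: P0 = 66679 * 1.58482^3.5 = 334132.6 Pa

334132.6


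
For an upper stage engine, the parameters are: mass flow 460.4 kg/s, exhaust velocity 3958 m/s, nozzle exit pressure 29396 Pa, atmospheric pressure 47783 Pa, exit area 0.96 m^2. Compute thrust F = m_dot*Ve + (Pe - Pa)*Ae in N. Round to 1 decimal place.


Step 1: Momentum thrust = m_dot * Ve = 460.4 * 3958 = 1822263.2 N
Step 2: Pressure thrust = (Pe - Pa) * Ae = (29396 - 47783) * 0.96 = -17651.52 N
Step 3: Total thrust F = 1822263.2 + -17651.52 = 1804611.7 N

1804611.7


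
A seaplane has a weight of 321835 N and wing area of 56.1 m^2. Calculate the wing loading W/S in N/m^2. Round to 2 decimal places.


Step 1: Wing loading = W / S = 321835 / 56.1
Step 2: Wing loading = 5736.81 N/m^2

5736.81


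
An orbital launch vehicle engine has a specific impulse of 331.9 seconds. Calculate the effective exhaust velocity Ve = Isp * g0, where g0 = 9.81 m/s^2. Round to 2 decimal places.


Step 1: Ve = Isp * g0 = 331.9 * 9.81
Step 2: Ve = 3255.94 m/s

3255.94


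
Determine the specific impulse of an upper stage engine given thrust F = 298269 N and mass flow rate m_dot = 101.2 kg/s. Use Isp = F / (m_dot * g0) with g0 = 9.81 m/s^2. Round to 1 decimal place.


Step 1: m_dot * g0 = 101.2 * 9.81 = 992.77
Step 2: Isp = 298269 / 992.77 = 300.4 s

300.4


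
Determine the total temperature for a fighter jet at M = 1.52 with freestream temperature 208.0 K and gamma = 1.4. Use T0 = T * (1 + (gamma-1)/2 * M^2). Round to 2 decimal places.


Step 1: (gamma-1)/2 = 0.2
Step 2: M^2 = 2.3104
Step 3: 1 + 0.2 * 2.3104 = 1.46208
Step 4: T0 = 208.0 * 1.46208 = 304.11 K

304.11


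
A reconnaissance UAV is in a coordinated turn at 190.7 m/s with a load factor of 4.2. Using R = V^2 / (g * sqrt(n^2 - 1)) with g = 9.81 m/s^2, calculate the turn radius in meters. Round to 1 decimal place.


Step 1: V^2 = 190.7^2 = 36366.49
Step 2: n^2 - 1 = 4.2^2 - 1 = 16.64
Step 3: sqrt(16.64) = 4.079216
Step 4: R = 36366.49 / (9.81 * 4.079216) = 908.8 m

908.8


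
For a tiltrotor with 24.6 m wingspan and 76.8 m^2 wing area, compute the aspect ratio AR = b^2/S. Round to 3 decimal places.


Step 1: b^2 = 24.6^2 = 605.16
Step 2: AR = 605.16 / 76.8 = 7.880

7.880


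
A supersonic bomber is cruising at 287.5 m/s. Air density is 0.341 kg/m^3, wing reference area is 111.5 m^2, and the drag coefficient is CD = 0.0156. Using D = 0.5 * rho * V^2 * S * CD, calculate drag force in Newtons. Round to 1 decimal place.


Step 1: Dynamic pressure q = 0.5 * 0.341 * 287.5^2 = 14092.8906 Pa
Step 2: Drag D = q * S * CD = 14092.8906 * 111.5 * 0.0156
Step 3: D = 24513.2 N

24513.2


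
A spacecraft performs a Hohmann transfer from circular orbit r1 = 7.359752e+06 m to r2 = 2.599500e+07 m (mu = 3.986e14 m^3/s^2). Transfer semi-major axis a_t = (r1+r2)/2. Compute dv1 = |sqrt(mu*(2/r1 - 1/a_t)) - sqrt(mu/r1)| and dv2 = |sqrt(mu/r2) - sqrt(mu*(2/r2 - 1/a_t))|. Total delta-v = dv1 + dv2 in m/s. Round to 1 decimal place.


Step 1: Transfer semi-major axis a_t = (7.359752e+06 + 2.599500e+07) / 2 = 1.667738e+07 m
Step 2: v1 (circular at r1) = sqrt(mu/r1) = 7359.31 m/s
Step 3: v_t1 = sqrt(mu*(2/r1 - 1/a_t)) = 9187.94 m/s
Step 4: dv1 = |9187.94 - 7359.31| = 1828.63 m/s
Step 5: v2 (circular at r2) = 3915.83 m/s, v_t2 = 2601.31 m/s
Step 6: dv2 = |3915.83 - 2601.31| = 1314.52 m/s
Step 7: Total delta-v = 1828.63 + 1314.52 = 3143.2 m/s

3143.2


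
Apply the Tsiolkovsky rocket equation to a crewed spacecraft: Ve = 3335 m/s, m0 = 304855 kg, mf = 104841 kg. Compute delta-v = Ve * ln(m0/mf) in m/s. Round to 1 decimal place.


Step 1: Mass ratio m0/mf = 304855 / 104841 = 2.907784
Step 2: ln(2.907784) = 1.067391
Step 3: delta-v = 3335 * 1.067391 = 3559.8 m/s

3559.8


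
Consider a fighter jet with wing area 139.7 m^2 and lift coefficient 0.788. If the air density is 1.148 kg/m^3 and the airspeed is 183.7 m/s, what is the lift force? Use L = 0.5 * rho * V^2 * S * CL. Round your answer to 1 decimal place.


Step 1: Calculate dynamic pressure q = 0.5 * 1.148 * 183.7^2 = 0.5 * 1.148 * 33745.69 = 19370.0261 Pa
Step 2: Multiply by wing area and lift coefficient: L = 19370.0261 * 139.7 * 0.788
Step 3: L = 2705992.6406 * 0.788 = 2132322.2 N

2132322.2


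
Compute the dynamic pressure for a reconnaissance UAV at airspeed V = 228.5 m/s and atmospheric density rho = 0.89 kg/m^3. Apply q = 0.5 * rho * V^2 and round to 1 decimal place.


Step 1: V^2 = 228.5^2 = 52212.25
Step 2: q = 0.5 * 0.89 * 52212.25
Step 3: q = 23234.5 Pa

23234.5


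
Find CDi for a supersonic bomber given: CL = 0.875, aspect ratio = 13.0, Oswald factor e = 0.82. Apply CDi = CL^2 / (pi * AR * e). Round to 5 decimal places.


Step 1: CL^2 = 0.875^2 = 0.765625
Step 2: pi * AR * e = 3.14159 * 13.0 * 0.82 = 33.489378
Step 3: CDi = 0.765625 / 33.489378 = 0.02286

0.02286


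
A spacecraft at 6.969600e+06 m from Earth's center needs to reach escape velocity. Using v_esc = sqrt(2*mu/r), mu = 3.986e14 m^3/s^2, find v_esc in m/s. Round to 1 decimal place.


Step 1: 2*mu/r = 2 * 3.986e14 / 6.969600e+06 = 114382460.9734
Step 2: v_esc = sqrt(114382460.9734) = 10695.0 m/s

10695.0


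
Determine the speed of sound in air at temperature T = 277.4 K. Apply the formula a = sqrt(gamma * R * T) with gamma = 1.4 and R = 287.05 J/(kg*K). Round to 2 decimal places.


Step 1: gamma * R * T = 1.4 * 287.05 * 277.4 = 111478.738
Step 2: a = sqrt(111478.738) = 333.88 m/s

333.88


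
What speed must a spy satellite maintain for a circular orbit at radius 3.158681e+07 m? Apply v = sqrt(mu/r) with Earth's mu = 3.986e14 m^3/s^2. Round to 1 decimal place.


Step 1: mu / r = 3.986e14 / 3.158681e+07 = 12619191.365
Step 2: v = sqrt(12619191.365) = 3552.4 m/s

3552.4


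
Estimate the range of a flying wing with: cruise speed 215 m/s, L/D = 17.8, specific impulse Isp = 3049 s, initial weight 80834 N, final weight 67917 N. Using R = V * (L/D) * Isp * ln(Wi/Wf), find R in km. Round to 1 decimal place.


Step 1: Coefficient = V * (L/D) * Isp = 215 * 17.8 * 3049 = 11668523.0 m
Step 2: Wi/Wf = 80834 / 67917 = 1.190188
Step 3: ln(1.190188) = 0.174111
Step 4: R = 11668523.0 * 0.174111 = 2031621.7 m = 2031.6 km

2031.6


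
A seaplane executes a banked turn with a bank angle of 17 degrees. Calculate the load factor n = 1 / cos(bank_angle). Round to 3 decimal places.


Step 1: Convert 17 degrees to radians = 0.296706
Step 2: cos(17 deg) = 0.956305
Step 3: n = 1 / 0.956305 = 1.046

1.046


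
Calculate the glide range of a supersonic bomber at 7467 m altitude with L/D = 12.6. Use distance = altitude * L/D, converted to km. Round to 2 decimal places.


Step 1: Glide distance = altitude * L/D = 7467 * 12.6 = 94084.2 m
Step 2: Convert to km: 94084.2 / 1000 = 94.08 km

94.08


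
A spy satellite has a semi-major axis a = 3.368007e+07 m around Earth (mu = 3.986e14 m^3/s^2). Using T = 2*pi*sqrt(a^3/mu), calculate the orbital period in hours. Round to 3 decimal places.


Step 1: a^3 / mu = 3.820489e+22 / 3.986e14 = 9.584769e+07
Step 2: sqrt(9.584769e+07) = 9790.1835 s
Step 3: T = 2*pi * 9790.1835 = 61513.54 s
Step 4: T in hours = 61513.54 / 3600 = 17.087 hours

17.087


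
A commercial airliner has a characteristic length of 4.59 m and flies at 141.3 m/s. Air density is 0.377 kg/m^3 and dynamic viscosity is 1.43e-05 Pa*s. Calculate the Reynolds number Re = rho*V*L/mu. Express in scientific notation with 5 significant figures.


Step 1: Numerator = rho * V * L = 0.377 * 141.3 * 4.59 = 244.509759
Step 2: Re = 244.509759 / 1.43e-05
Step 3: Re = 1.7099e+07

1.7099e+07
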